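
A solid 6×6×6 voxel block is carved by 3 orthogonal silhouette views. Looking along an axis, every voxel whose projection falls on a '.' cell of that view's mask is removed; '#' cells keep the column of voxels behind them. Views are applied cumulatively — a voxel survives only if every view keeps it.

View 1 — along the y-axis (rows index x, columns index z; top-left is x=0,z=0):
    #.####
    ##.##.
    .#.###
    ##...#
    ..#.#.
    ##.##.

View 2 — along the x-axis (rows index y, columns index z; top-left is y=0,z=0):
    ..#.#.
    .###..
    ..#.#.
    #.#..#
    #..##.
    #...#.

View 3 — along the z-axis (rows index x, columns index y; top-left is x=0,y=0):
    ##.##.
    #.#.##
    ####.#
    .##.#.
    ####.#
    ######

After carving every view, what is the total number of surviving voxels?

42 voxels

before carving: 216 voxels (6×6×6)
carve view 1 (along y, XZ-mask fill 22/36): 132 voxels remain
carve view 2 (along x, YZ-mask fill 15/36): 55 voxels remain
carve view 3 (along z, XY-mask fill 27/36): 42 voxels remain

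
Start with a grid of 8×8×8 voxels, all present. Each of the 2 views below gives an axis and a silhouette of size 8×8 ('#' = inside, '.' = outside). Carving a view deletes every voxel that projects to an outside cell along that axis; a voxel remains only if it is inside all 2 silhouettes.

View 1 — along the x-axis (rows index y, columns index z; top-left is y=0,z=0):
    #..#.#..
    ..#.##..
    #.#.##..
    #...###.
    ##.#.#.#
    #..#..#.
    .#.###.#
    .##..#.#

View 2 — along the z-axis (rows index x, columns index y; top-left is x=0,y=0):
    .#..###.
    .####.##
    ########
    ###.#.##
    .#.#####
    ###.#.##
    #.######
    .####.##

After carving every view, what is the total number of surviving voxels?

remaining voxels: 197

start: 8×8×8 = 512 voxels
  1. axis=0 (YZ plane), |mask|=31  ⇒  voxels=248
  2. axis=2 (XY plane), |mask|=49  ⇒  voxels=197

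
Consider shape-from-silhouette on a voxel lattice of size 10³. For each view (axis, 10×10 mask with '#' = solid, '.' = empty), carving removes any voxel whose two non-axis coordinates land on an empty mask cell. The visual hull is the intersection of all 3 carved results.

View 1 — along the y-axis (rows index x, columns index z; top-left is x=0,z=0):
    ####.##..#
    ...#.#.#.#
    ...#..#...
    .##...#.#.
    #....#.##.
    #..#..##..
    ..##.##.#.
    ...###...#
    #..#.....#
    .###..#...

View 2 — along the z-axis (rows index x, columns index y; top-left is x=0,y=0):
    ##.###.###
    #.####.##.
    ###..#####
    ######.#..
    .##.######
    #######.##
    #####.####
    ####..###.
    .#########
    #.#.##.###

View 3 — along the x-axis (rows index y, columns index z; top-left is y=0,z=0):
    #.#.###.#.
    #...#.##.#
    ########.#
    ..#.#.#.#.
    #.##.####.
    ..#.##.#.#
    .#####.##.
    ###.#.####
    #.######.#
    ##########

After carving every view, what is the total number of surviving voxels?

full grid |V| = 1000
step 1: project along y, AND mask (41/100) → |grid| = 410
step 2: project along z, AND mask (79/100) → |grid| = 324
step 3: project along x, AND mask (69/100) → |grid| = 217

remaining voxels: 217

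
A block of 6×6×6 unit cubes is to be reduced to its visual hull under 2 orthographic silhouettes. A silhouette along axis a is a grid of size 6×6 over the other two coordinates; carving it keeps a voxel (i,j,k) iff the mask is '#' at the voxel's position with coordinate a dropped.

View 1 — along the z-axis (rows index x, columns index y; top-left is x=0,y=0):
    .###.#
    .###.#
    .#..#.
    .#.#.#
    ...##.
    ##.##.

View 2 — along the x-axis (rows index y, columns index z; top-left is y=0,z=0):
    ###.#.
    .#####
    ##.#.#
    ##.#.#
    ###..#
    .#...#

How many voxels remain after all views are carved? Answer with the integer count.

|visual hull| = 75

before carving: 216 voxels (6×6×6)
step 1: project along z, AND mask (19/36) → |grid| = 114
step 2: project along x, AND mask (23/36) → |grid| = 75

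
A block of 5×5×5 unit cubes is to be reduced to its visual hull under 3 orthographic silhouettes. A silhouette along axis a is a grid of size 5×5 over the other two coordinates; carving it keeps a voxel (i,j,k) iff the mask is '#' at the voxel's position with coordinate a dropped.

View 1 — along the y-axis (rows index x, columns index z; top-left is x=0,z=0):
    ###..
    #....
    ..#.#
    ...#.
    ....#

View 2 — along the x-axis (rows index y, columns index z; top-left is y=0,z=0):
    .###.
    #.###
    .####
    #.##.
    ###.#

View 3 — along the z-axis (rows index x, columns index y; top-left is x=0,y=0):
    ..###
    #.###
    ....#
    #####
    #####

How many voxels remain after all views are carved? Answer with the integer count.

|visual hull| = 18

initial block: 5^3 = 125
step 1: project along y, AND mask (8/25) → |grid| = 40
step 2: project along x, AND mask (18/25) → |grid| = 29
step 3: project along z, AND mask (18/25) → |grid| = 18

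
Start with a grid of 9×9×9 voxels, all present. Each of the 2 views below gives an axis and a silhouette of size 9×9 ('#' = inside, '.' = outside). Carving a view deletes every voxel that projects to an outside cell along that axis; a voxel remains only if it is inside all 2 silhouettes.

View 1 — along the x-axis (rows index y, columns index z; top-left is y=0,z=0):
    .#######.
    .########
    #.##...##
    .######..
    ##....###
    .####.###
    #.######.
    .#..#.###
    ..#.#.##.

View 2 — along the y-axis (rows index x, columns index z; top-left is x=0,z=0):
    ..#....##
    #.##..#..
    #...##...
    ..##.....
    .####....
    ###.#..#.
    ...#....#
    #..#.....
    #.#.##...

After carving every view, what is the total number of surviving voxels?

initial block: 9^3 = 729
step 1: project along x, AND mask (54/81) → |grid| = 486
step 2: project along y, AND mask (29/81) → |grid| = 169

remaining voxels: 169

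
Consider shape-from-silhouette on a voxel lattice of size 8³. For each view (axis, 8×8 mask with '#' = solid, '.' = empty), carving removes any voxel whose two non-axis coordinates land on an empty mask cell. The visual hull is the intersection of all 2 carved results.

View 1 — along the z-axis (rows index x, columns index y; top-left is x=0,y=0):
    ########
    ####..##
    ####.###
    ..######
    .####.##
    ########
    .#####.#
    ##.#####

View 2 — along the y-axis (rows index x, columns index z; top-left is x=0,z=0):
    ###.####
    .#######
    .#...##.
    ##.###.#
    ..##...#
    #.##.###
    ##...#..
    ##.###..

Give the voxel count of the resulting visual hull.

274 voxels

before carving: 512 voxels (8×8×8)
V1 z: intersect with XY mask (54 set) -- 432 left
V2 y: intersect with XZ mask (40 set) -- 274 left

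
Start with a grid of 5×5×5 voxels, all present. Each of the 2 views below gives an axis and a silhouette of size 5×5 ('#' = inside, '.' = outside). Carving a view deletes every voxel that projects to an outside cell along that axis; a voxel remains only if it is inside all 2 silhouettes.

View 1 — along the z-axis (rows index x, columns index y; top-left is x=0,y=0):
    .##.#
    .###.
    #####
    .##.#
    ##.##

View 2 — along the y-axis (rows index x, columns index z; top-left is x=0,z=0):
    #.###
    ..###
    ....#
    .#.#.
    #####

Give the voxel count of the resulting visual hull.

full grid |V| = 125
[1] z-view keeps 18 columns → grid now 90
[2] y-view keeps 15 columns → grid now 52

52 voxels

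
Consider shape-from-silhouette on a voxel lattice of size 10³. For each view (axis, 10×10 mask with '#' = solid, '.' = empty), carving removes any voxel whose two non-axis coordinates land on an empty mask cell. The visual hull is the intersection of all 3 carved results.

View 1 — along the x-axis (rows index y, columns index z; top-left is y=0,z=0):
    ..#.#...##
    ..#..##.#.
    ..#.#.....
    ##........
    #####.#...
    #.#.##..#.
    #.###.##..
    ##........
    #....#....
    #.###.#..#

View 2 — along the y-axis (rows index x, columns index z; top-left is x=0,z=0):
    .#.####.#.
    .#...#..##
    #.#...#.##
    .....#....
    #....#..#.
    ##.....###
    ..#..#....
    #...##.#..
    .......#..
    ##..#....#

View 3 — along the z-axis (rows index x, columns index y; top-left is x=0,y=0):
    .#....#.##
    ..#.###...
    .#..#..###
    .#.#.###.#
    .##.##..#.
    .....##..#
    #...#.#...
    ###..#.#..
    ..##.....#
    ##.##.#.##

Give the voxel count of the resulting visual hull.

|visual hull| = 64

full grid |V| = 1000
carve view 1 (along x, YZ-mask fill 39/100): 390 voxels remain
carve view 2 (along y, XZ-mask fill 35/100): 134 voxels remain
carve view 3 (along z, XY-mask fill 45/100): 64 voxels remain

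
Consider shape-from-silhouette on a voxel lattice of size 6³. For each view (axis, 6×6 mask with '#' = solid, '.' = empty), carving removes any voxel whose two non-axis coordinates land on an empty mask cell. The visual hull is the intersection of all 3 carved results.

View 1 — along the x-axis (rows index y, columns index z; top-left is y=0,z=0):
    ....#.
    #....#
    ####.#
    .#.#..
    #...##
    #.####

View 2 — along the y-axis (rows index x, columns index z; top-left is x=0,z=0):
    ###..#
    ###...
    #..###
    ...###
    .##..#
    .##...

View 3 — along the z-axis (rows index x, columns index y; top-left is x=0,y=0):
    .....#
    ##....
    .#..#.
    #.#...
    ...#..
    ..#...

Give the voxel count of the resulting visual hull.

voxel count = 15

before carving: 216 voxels (6×6×6)
[1] x-view keeps 18 columns → grid now 108
[2] y-view keeps 19 columns → grid now 56
[3] z-view keeps 9 columns → grid now 15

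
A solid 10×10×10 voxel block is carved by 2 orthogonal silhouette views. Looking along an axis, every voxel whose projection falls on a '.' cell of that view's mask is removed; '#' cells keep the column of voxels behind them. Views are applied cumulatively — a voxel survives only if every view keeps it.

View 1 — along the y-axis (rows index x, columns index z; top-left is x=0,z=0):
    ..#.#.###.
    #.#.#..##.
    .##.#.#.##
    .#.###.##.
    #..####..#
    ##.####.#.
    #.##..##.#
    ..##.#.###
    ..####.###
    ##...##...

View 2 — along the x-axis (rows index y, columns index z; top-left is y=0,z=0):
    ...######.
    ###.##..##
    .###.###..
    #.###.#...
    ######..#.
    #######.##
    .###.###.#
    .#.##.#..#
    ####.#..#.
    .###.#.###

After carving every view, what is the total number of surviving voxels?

voxel count = 376

full grid |V| = 1000
after view 1 [y-axis, 58 of 100 cells solid] → remaining = 580
after view 2 [x-axis, 65 of 100 cells solid] → remaining = 376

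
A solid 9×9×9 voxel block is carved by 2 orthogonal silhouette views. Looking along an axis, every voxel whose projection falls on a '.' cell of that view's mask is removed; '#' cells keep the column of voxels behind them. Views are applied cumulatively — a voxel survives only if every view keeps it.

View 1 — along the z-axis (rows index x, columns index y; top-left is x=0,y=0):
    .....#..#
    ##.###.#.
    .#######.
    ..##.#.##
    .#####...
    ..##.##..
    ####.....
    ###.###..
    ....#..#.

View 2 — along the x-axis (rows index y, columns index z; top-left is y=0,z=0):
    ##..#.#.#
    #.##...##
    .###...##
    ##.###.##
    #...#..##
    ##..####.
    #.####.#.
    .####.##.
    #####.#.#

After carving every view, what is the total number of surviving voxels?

before carving: 729 voxels (9×9×9)
[1] z-view keeps 41 columns → grid now 369
[2] x-view keeps 51 columns → grid now 230

remaining voxels: 230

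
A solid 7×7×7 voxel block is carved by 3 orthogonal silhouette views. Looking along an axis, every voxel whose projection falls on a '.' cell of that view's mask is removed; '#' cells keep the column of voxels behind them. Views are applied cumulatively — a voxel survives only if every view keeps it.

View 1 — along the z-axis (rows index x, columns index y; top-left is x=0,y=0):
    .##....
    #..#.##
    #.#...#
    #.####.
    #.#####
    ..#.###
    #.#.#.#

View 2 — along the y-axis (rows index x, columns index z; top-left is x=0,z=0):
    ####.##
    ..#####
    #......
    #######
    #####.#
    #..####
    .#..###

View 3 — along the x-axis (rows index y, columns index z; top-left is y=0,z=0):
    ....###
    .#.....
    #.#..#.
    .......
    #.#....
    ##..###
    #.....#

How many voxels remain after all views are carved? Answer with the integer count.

voxel count = 52

initial block: 7^3 = 343
after view 1 [z-axis, 28 of 49 cells solid] → remaining = 196
after view 2 [y-axis, 34 of 49 cells solid] → remaining = 142
after view 3 [x-axis, 16 of 49 cells solid] → remaining = 52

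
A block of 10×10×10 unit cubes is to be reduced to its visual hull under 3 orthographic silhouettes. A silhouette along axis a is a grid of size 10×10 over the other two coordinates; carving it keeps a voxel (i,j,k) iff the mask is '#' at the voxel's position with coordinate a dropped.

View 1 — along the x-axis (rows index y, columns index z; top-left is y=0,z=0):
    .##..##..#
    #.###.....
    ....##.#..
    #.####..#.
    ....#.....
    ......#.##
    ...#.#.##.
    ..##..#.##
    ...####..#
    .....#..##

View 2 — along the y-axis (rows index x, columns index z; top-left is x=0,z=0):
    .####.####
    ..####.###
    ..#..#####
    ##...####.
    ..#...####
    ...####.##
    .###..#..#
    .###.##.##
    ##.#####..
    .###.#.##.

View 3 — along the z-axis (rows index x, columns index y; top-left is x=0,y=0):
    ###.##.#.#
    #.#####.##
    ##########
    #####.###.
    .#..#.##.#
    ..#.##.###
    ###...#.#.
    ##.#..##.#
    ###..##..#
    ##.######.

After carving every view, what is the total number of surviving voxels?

initial block: 10^3 = 1000
  1. axis=0 (YZ plane), |mask|=39  ⇒  voxels=390
  2. axis=1 (XZ plane), |mask|=63  ⇒  voxels=256
  3. axis=2 (XY plane), |mask|=69  ⇒  voxels=179

remaining voxels: 179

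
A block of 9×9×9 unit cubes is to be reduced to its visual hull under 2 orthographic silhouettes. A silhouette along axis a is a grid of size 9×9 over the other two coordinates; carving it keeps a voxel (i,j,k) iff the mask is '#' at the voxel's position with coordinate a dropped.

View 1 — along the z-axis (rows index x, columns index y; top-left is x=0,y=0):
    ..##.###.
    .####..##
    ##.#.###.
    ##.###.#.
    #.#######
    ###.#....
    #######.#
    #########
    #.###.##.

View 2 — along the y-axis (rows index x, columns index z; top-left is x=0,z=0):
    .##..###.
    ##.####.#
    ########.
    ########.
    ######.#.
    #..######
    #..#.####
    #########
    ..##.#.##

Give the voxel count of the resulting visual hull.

before carving: 729 voxels (9×9×9)
step 1: project along z, AND mask (58/81) → |grid| = 522
step 2: project along y, AND mask (62/81) → |grid| = 406

voxel count = 406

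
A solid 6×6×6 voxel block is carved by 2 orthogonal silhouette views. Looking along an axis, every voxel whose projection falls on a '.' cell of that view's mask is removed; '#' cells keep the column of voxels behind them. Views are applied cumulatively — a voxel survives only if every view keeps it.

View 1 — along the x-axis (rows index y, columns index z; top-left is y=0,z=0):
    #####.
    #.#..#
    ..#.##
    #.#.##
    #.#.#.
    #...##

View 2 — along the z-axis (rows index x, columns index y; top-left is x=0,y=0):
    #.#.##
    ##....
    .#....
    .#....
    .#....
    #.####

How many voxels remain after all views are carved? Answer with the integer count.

voxel count = 49

start: 6×6×6 = 216 voxels
  1. axis=0 (YZ plane), |mask|=21  ⇒  voxels=126
  2. axis=2 (XY plane), |mask|=14  ⇒  voxels=49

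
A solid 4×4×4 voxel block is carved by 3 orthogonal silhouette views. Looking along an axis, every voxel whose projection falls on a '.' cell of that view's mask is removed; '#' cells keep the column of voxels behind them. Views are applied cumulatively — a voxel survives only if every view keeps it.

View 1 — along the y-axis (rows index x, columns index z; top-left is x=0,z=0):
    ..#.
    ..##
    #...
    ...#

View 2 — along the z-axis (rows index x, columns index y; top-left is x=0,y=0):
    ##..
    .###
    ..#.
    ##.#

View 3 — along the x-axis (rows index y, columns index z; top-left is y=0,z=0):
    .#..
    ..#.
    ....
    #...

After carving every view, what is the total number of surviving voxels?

before carving: 64 voxels (4×4×4)
after view 1 [y-axis, 5 of 16 cells solid] → remaining = 20
after view 2 [z-axis, 9 of 16 cells solid] → remaining = 12
after view 3 [x-axis, 3 of 16 cells solid] → remaining = 2

remaining voxels: 2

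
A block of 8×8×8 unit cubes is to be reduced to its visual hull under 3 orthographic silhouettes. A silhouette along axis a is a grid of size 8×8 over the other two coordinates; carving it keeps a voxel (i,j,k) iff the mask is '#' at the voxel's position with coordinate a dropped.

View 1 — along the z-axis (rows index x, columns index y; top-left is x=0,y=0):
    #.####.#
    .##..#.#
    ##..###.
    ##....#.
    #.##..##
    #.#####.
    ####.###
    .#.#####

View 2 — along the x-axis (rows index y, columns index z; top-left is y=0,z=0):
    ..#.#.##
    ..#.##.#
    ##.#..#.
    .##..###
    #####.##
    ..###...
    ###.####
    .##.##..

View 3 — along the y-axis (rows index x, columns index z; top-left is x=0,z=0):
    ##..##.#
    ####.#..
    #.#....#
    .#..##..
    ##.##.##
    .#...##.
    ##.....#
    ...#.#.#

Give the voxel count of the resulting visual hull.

full grid |V| = 512
V1 z: intersect with XY mask (42 set) -- 336 left
V2 x: intersect with YZ mask (38 set) -- 197 left
V3 y: intersect with XZ mask (31 set) -- 90 left

|visual hull| = 90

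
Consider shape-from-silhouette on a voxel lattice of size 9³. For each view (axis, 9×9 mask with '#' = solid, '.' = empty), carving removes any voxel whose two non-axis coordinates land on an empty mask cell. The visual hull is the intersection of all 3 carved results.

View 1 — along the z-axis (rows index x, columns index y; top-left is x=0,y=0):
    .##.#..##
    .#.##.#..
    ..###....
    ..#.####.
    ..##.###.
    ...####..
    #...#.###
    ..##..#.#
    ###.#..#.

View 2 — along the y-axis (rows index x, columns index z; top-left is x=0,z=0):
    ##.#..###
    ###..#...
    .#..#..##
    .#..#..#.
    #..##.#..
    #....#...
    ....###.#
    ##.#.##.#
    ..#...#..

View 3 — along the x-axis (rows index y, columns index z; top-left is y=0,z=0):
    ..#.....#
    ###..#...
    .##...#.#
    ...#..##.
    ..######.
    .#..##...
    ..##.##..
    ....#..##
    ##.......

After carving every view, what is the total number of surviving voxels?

full grid |V| = 729
[1] z-view keeps 40 columns → grid now 360
[2] y-view keeps 35 columns → grid now 155
[3] x-view keeps 31 columns → grid now 66

voxel count = 66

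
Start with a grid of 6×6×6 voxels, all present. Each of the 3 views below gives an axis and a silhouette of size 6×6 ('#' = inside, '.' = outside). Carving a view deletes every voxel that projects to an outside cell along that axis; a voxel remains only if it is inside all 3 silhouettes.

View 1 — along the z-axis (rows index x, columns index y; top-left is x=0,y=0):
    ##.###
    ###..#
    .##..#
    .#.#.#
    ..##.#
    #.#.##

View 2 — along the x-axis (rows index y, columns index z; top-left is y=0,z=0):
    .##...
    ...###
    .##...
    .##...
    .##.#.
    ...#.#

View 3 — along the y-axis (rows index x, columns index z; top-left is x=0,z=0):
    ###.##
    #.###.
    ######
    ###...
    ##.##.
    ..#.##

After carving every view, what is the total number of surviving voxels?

voxel count = 32

full grid |V| = 216
  1. axis=2 (XY plane), |mask|=22  ⇒  voxels=132
  2. axis=0 (YZ plane), |mask|=14  ⇒  voxels=50
  3. axis=1 (XZ plane), |mask|=25  ⇒  voxels=32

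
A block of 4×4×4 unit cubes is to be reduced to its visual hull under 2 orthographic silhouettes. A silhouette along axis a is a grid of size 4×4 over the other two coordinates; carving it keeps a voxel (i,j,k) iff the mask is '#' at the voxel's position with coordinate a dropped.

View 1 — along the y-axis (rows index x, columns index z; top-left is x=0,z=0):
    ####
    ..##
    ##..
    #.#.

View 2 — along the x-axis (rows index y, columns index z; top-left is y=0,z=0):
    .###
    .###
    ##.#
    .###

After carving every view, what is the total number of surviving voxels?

start: 4×4×4 = 64 voxels
step 1: project along y, AND mask (10/16) → |grid| = 40
step 2: project along x, AND mask (12/16) → |grid| = 28

voxel count = 28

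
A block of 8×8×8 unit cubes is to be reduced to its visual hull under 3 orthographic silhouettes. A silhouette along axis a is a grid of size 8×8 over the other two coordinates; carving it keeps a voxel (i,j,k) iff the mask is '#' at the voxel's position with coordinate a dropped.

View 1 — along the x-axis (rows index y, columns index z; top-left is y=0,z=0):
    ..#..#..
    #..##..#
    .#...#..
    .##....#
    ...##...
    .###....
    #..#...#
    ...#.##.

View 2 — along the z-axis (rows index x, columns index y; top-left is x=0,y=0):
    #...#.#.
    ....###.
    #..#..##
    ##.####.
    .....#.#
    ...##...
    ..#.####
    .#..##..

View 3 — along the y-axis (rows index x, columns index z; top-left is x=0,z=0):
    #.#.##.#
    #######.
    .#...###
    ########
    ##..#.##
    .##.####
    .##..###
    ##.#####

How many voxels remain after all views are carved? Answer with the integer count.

|visual hull| = 56

before carving: 512 voxels (8×8×8)
[1] x-view keeps 22 columns → grid now 176
[2] z-view keeps 28 columns → grid now 76
[3] y-view keeps 47 columns → grid now 56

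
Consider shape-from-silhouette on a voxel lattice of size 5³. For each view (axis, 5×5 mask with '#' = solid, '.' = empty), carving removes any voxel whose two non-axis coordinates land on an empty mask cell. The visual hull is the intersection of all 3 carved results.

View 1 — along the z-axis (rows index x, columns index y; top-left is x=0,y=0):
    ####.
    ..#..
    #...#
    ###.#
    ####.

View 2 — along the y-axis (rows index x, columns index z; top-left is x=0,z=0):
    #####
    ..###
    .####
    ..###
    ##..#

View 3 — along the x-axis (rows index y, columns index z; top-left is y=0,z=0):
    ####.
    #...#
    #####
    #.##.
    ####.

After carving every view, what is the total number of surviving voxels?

initial block: 5^3 = 125
after view 1 [z-axis, 15 of 25 cells solid] → remaining = 75
after view 2 [y-axis, 18 of 25 cells solid] → remaining = 55
after view 3 [x-axis, 18 of 25 cells solid] → remaining = 39

voxel count = 39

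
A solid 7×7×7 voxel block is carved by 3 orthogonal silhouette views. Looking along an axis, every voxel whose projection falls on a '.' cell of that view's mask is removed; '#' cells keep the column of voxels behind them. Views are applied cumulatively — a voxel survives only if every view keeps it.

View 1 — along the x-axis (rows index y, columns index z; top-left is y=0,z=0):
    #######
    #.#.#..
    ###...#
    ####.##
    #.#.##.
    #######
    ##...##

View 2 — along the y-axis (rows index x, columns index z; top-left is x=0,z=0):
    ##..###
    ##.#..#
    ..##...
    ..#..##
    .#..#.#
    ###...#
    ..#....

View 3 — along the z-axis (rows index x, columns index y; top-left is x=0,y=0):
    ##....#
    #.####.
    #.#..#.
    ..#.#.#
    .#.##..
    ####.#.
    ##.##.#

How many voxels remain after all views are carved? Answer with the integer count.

start: 7×7×7 = 343 voxels
after view 1 [x-axis, 35 of 49 cells solid] → remaining = 245
after view 2 [y-axis, 22 of 49 cells solid] → remaining = 114
after view 3 [z-axis, 27 of 49 cells solid] → remaining = 64

remaining voxels: 64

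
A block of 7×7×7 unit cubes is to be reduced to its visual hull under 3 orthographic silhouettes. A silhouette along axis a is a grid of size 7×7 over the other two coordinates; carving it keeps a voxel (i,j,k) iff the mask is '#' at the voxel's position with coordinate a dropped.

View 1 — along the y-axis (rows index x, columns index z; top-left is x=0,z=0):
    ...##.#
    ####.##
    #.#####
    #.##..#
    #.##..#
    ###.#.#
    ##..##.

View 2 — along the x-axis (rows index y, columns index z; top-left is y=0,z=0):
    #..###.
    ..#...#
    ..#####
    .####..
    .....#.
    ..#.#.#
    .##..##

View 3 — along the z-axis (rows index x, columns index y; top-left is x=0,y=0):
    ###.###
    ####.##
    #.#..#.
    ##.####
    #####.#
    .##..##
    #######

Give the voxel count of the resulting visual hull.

before carving: 343 voxels (7×7×7)
  1. axis=1 (XZ plane), |mask|=32  ⇒  voxels=224
  2. axis=0 (YZ plane), |mask|=23  ⇒  voxels=104
  3. axis=2 (XY plane), |mask|=38  ⇒  voxels=82

82 voxels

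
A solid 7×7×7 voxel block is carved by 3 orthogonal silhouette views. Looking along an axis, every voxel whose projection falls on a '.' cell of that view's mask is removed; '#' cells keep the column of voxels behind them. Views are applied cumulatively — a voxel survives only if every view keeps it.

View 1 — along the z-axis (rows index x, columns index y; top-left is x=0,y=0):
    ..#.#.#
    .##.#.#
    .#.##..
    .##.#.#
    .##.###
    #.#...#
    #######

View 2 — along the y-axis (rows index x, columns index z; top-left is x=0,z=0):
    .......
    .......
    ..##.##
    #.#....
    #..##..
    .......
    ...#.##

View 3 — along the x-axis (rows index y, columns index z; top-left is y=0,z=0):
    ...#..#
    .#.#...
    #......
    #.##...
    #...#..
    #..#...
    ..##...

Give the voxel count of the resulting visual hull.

remaining voxels: 19

start: 7×7×7 = 343 voxels
after view 1 [z-axis, 29 of 49 cells solid] → remaining = 203
after view 2 [y-axis, 12 of 49 cells solid] → remaining = 56
after view 3 [x-axis, 14 of 49 cells solid] → remaining = 19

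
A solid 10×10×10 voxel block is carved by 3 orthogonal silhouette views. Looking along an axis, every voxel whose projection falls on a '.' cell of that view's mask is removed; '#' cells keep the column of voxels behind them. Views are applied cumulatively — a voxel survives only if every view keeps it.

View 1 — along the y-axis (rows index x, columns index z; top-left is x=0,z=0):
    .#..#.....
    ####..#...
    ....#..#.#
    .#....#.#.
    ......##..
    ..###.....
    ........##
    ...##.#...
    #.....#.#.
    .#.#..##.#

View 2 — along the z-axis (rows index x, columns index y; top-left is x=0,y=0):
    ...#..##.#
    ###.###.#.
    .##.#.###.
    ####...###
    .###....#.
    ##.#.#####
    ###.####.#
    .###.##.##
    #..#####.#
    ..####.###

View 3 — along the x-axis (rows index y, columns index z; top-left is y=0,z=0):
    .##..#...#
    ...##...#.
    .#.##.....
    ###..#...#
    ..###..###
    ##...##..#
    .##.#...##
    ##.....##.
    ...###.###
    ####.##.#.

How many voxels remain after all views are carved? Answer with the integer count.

voxel count = 97

before carving: 1000 voxels (10×10×10)
[1] y-view keeps 31 columns → grid now 310
[2] z-view keeps 65 columns → grid now 207
[3] x-view keeps 48 columns → grid now 97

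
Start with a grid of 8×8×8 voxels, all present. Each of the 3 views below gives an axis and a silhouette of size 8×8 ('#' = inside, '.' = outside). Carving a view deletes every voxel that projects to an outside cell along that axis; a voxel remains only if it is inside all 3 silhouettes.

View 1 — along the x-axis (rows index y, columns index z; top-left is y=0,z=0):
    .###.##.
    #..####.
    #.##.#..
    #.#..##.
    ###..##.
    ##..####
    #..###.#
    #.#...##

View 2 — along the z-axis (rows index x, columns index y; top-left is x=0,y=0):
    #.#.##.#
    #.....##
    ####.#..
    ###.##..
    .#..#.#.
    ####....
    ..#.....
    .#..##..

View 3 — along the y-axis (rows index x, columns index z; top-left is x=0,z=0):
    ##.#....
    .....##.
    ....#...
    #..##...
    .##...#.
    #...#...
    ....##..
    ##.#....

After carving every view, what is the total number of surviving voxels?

voxel count = 39

start: 8×8×8 = 512 voxels
carve view 1 (along x, YZ-mask fill 38/64): 304 voxels remain
carve view 2 (along z, XY-mask fill 29/64): 140 voxels remain
carve view 3 (along y, XZ-mask fill 19/64): 39 voxels remain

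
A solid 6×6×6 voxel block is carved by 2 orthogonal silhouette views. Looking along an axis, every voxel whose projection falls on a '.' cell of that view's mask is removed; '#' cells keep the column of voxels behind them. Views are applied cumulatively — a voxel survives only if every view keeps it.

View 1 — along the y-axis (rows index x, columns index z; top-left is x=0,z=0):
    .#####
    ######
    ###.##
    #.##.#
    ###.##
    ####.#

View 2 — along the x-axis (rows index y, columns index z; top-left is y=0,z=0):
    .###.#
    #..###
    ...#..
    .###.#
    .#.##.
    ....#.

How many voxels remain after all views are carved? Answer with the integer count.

before carving: 216 voxels (6×6×6)
[1] y-view keeps 30 columns → grid now 180
[2] x-view keeps 17 columns → grid now 82

|visual hull| = 82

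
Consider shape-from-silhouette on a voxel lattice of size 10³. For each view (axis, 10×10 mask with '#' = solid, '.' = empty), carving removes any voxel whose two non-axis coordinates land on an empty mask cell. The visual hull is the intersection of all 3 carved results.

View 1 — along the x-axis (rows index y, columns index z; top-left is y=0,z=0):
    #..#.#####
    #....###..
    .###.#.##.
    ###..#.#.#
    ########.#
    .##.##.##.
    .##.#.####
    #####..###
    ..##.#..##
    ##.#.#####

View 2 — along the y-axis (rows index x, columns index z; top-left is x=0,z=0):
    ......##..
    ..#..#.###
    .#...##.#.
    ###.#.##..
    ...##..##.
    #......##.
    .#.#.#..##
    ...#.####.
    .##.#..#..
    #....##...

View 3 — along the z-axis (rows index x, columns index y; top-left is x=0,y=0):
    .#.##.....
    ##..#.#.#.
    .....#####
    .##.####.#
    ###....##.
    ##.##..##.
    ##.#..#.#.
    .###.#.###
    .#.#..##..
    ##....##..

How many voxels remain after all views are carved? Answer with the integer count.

before carving: 1000 voxels (10×10×10)
  1. axis=0 (YZ plane), |mask|=66  ⇒  voxels=660
  2. axis=1 (XZ plane), |mask|=41  ⇒  voxels=281
  3. axis=2 (XY plane), |mask|=51  ⇒  voxels=151

remaining voxels: 151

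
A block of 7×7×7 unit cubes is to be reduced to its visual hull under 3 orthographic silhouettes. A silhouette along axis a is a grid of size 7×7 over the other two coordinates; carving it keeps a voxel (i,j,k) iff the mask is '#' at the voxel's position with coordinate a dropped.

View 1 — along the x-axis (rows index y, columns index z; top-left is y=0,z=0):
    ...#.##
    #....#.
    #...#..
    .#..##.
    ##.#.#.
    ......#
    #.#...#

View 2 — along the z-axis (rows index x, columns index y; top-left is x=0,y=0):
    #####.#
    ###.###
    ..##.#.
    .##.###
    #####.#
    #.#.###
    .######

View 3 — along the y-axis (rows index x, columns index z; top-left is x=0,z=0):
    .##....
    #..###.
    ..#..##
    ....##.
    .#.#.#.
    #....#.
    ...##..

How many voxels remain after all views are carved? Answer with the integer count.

full grid |V| = 343
carve view 1 (along x, YZ-mask fill 18/49): 126 voxels remain
carve view 2 (along z, XY-mask fill 37/49): 95 voxels remain
carve view 3 (along y, XZ-mask fill 18/49): 34 voxels remain

voxel count = 34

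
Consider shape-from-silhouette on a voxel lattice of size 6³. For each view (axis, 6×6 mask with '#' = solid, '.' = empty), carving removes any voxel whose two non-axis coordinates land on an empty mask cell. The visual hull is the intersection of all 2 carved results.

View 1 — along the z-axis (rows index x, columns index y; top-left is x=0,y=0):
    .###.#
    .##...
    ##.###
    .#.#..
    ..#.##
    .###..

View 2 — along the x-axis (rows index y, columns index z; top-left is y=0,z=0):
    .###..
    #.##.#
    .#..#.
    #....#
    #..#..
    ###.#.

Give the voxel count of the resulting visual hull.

full grid |V| = 216
[1] z-view keeps 19 columns → grid now 114
[2] x-view keeps 17 columns → grid now 55

voxel count = 55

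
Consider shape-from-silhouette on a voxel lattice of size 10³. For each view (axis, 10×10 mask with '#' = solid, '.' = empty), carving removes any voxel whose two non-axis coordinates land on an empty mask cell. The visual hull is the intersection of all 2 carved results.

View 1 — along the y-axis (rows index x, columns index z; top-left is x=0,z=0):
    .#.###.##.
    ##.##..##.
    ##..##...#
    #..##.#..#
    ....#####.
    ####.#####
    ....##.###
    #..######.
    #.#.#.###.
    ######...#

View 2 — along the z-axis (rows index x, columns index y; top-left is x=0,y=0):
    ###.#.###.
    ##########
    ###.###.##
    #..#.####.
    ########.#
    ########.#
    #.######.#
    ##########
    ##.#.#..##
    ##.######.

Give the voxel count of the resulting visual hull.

500 voxels

full grid |V| = 1000
V1 y: intersect with XZ mask (61 set) -- 610 left
V2 z: intersect with XY mask (81 set) -- 500 left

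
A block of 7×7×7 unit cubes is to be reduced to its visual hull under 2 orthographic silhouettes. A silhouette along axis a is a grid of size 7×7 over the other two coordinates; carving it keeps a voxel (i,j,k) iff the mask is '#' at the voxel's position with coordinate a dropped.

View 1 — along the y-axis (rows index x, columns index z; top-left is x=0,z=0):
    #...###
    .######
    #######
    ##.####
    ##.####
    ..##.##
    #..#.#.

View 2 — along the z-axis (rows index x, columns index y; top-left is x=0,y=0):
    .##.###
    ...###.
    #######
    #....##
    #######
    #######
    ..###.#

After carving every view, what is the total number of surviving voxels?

voxel count = 187

initial block: 7^3 = 343
after view 1 [y-axis, 36 of 49 cells solid] → remaining = 252
after view 2 [z-axis, 36 of 49 cells solid] → remaining = 187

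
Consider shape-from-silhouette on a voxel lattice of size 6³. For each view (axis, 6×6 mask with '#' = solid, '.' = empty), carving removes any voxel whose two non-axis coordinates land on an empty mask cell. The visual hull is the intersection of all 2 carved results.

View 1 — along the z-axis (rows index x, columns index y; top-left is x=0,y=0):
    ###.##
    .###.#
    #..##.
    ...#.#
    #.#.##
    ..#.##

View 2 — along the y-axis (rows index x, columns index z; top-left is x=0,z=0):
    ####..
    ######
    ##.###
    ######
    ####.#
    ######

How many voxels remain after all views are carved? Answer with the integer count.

before carving: 216 voxels (6×6×6)
  1. axis=2 (XY plane), |mask|=21  ⇒  voxels=126
  2. axis=1 (XZ plane), |mask|=32  ⇒  voxels=109

remaining voxels: 109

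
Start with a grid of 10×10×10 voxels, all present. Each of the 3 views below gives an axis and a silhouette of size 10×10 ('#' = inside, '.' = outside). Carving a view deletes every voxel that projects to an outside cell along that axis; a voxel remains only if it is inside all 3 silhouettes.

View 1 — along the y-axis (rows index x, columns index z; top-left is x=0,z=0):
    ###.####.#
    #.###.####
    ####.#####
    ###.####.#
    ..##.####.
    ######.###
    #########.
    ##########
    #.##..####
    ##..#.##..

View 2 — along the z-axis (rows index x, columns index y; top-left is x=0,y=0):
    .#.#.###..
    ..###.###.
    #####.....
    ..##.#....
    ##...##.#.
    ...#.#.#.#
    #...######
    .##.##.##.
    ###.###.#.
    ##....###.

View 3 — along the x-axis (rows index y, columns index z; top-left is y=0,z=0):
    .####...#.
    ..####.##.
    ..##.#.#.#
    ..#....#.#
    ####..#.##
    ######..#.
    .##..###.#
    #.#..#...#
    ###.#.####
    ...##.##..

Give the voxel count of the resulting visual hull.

start: 10×10×10 = 1000 voxels
  1. axis=1 (XZ plane), |mask|=79  ⇒  voxels=790
  2. axis=2 (XY plane), |mask|=53  ⇒  voxels=420
  3. axis=0 (YZ plane), |mask|=55  ⇒  voxels=240

240 voxels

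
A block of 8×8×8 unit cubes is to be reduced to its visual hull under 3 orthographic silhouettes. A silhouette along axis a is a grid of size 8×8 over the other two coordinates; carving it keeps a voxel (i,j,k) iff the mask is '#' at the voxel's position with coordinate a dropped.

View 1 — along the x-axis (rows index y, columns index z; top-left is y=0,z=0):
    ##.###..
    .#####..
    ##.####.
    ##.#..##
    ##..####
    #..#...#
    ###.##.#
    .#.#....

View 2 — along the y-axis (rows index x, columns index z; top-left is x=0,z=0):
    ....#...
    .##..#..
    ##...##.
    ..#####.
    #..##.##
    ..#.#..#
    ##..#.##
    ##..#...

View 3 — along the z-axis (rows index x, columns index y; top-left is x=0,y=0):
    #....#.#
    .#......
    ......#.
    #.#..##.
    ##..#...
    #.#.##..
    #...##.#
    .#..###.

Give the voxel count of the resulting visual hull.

remaining voxels: 52

initial block: 8^3 = 512
[1] x-view keeps 38 columns → grid now 304
[2] y-view keeps 29 columns → grid now 139
[3] z-view keeps 24 columns → grid now 52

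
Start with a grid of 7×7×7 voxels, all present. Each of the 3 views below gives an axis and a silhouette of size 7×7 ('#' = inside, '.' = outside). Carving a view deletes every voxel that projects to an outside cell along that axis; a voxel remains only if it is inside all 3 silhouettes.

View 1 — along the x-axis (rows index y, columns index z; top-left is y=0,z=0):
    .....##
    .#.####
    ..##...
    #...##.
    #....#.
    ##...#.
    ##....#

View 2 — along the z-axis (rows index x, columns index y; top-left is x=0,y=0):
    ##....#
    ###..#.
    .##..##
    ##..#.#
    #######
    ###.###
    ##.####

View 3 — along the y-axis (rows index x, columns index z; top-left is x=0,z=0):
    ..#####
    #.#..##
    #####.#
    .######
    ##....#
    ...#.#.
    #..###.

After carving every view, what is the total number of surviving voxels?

before carving: 343 voxels (7×7×7)
after view 1 [x-axis, 20 of 49 cells solid] → remaining = 140
after view 2 [z-axis, 34 of 49 cells solid] → remaining = 102
after view 3 [y-axis, 30 of 49 cells solid] → remaining = 63

63 voxels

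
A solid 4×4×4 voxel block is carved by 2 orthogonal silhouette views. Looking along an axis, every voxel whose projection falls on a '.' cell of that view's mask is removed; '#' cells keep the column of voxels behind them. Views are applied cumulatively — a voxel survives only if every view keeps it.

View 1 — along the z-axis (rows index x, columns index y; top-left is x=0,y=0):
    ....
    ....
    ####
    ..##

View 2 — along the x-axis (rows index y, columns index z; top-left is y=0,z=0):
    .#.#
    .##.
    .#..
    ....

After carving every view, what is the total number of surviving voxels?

6 voxels

start: 4×4×4 = 64 voxels
  1. axis=2 (XY plane), |mask|=6  ⇒  voxels=24
  2. axis=0 (YZ plane), |mask|=5  ⇒  voxels=6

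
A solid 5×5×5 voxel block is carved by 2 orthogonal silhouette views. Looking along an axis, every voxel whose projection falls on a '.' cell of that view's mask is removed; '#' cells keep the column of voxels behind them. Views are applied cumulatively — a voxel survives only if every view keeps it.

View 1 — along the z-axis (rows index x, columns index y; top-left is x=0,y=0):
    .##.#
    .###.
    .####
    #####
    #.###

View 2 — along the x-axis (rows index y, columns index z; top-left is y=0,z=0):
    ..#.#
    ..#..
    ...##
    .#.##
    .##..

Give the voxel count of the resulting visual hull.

initial block: 5^3 = 125
  1. axis=2 (XY plane), |mask|=19  ⇒  voxels=95
  2. axis=0 (YZ plane), |mask|=10  ⇒  voxels=38

voxel count = 38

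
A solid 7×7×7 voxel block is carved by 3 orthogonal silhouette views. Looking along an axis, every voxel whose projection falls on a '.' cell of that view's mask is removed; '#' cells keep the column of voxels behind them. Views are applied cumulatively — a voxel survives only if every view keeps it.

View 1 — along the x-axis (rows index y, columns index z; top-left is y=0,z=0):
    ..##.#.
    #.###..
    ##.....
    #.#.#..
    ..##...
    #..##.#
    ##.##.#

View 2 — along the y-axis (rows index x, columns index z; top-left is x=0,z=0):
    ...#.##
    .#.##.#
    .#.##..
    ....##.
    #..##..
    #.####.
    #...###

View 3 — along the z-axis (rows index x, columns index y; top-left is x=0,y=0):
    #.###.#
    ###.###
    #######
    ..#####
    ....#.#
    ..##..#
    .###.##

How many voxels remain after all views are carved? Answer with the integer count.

53 voxels

full grid |V| = 343
[1] x-view keeps 23 columns → grid now 161
[2] y-view keeps 24 columns → grid now 82
[3] z-view keeps 33 columns → grid now 53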